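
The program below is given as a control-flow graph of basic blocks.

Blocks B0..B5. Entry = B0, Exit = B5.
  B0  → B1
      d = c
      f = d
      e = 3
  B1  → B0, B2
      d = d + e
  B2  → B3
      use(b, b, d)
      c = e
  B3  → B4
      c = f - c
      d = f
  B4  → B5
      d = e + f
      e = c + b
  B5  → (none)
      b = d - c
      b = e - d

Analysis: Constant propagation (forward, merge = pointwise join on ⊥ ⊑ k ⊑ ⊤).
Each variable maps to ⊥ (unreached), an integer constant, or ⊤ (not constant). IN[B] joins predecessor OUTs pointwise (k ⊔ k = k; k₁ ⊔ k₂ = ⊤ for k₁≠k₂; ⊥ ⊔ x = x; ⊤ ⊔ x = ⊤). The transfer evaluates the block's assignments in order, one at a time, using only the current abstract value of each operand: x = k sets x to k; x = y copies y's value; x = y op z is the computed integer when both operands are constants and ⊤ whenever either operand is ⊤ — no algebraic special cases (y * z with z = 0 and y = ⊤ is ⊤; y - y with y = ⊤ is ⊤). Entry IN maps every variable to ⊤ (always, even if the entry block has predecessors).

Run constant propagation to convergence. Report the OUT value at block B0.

Answer: {a: ⊤, b: ⊤, c: ⊤, d: ⊤, e: 3, f: ⊤}

Working:
Converged values:
  B0:  IN=(all ⊤)  OUT={e:3; rest ⊤}
  B1:  IN={e:3; rest ⊤}  OUT={e:3; rest ⊤}
  B2:  IN={e:3; rest ⊤}  OUT={c:3, e:3; rest ⊤}
  B3:  IN={c:3, e:3; rest ⊤}  OUT={e:3; rest ⊤}
  B4:  IN={e:3; rest ⊤}  OUT=(all ⊤)
  B5:  IN=(all ⊤)  OUT=(all ⊤)

Merge at B0 (entry node, so the boundary value (all ⊤) is joined with the incoming edge(s)): IN[B0] = (all ⊤) ⊔ OUT[B1] = {a: ⊤, b: ⊤, c: ⊤, d: ⊤, e: ⊤, f: ⊤}
Applying B0's transfer function to that IN value gives OUT[B0] (row B0 above).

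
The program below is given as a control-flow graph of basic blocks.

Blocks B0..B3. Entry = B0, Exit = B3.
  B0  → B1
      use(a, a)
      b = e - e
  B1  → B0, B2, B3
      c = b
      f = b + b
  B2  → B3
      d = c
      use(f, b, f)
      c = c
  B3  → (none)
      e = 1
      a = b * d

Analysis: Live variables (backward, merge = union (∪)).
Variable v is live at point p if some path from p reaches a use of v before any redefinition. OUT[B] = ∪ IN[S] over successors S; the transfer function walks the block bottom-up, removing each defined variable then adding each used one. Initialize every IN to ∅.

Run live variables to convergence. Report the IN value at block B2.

Converged values:
  B0: | IN={a, d, e} | OUT={a, b, d, e}
  B1: | IN={a, b, d, e} | OUT={a, b, c, d, e, f}
  B2: | IN={b, c, f} | OUT={b, d}
  B3: | IN={b, d} | OUT={}

Merge at B2: OUT[B2] = IN[B3] = {b, d}
Applying B2's transfer function to that OUT value gives IN[B2] (row B2 above).

Answer: {b, c, f}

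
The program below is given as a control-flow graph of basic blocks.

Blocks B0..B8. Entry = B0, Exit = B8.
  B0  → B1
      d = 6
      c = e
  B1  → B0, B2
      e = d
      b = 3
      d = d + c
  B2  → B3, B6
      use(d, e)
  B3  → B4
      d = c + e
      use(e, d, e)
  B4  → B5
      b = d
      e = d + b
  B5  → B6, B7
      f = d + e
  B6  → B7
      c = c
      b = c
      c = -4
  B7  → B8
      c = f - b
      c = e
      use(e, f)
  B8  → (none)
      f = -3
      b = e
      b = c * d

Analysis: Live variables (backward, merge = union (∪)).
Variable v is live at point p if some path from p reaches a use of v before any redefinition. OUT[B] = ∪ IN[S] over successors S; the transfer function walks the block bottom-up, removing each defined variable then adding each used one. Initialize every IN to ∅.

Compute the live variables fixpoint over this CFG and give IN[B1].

Per-block solution:
  B0: | IN={e, f} | OUT={c, d, f}
  B1: | IN={c, d, f} | OUT={c, d, e, f}
  B2: | IN={c, d, e, f} | OUT={c, d, e, f}
  B3: | IN={c, e} | OUT={c, d}
  B4: | IN={c, d} | OUT={b, c, d, e}
  B5: | IN={b, c, d, e} | OUT={b, c, d, e, f}
  B6: | IN={c, d, e, f} | OUT={b, d, e, f}
  B7: | IN={b, d, e, f} | OUT={c, d, e}
  B8: | IN={c, d, e} | OUT={}

Merge at B1: OUT[B1] = IN[B0] ⊔ IN[B2] = {c, d, e, f}
Applying B1's transfer function to that OUT value gives IN[B1] (row B1 above).

Answer: {c, d, f}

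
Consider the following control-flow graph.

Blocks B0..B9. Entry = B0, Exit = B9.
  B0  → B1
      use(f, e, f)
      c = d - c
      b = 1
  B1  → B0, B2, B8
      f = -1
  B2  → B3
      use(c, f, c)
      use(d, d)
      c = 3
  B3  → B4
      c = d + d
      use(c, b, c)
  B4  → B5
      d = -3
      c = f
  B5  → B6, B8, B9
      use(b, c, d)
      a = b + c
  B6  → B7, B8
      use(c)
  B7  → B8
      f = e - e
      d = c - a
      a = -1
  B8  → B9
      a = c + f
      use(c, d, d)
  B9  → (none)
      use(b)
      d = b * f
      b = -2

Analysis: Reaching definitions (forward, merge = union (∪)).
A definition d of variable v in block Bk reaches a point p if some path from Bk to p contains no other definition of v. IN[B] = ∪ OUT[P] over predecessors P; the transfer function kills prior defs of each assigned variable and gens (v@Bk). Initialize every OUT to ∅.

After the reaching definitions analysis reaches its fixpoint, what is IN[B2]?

Per-block solution:
  B0:   IN={b@B0, c@B0, f@B1}   OUT={b@B0, c@B0, f@B1}
  B1:   IN={b@B0, c@B0, f@B1}   OUT={b@B0, c@B0, f@B1}
  B2:   IN={b@B0, c@B0, f@B1}   OUT={b@B0, c@B2, f@B1}
  B3:   IN={b@B0, c@B2, f@B1}   OUT={b@B0, c@B3, f@B1}
  B4:   IN={b@B0, c@B3, f@B1}   OUT={b@B0, c@B4, d@B4, f@B1}
  B5:   IN={b@B0, c@B4, d@B4, f@B1}   OUT={a@B5, b@B0, c@B4, d@B4, f@B1}
  B6:   IN={a@B5, b@B0, c@B4, d@B4, f@B1}   OUT={a@B5, b@B0, c@B4, d@B4, f@B1}
  B7:   IN={a@B5, b@B0, c@B4, d@B4, f@B1}   OUT={a@B7, b@B0, c@B4, d@B7, f@B7}
  B8:   IN={a@B5, a@B7, b@B0, c@B0, c@B4, d@B4, d@B7, f@B1, f@B7}   OUT={a@B8, b@B0, c@B0, c@B4, d@B4, d@B7, f@B1, f@B7}
  B9:   IN={a@B5, a@B8, b@B0, c@B0, c@B4, d@B4, d@B7, f@B1, f@B7}   OUT={a@B5, a@B8, b@B9, c@B0, c@B4, d@B9, f@B1, f@B7}

Merge at B2: IN[B2] = OUT[B1] = {b@B0, c@B0, f@B1}

Answer: {b@B0, c@B0, f@B1}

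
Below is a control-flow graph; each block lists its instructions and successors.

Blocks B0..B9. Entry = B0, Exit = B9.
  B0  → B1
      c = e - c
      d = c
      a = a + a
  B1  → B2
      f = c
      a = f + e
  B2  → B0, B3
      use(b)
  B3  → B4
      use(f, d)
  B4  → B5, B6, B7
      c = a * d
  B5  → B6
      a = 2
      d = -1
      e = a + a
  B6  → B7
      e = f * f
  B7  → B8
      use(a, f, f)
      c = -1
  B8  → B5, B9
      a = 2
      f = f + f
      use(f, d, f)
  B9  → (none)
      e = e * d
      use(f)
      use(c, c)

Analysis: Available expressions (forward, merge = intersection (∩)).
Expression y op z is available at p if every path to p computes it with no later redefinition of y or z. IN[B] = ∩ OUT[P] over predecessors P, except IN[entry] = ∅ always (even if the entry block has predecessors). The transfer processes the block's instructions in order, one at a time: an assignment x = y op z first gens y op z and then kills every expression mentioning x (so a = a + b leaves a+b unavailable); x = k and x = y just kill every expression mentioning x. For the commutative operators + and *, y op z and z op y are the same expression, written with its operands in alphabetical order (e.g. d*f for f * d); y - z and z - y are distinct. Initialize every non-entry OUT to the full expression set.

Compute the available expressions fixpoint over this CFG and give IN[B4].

Fixpoint table:
  B0: | IN={} | OUT={}
  B1: | IN={} | OUT={e+f}
  B2: | IN={e+f} | OUT={e+f}
  B3: | IN={e+f} | OUT={e+f}
  B4: | IN={e+f} | OUT={a*d, e+f}
  B5: | IN={} | OUT={a+a}
  B6: | IN={} | OUT={f*f}
  B7: | IN={} | OUT={}
  B8: | IN={} | OUT={}
  B9: | IN={} | OUT={}

Merge at B4: IN[B4] = OUT[B3] = {e+f}

Answer: {e+f}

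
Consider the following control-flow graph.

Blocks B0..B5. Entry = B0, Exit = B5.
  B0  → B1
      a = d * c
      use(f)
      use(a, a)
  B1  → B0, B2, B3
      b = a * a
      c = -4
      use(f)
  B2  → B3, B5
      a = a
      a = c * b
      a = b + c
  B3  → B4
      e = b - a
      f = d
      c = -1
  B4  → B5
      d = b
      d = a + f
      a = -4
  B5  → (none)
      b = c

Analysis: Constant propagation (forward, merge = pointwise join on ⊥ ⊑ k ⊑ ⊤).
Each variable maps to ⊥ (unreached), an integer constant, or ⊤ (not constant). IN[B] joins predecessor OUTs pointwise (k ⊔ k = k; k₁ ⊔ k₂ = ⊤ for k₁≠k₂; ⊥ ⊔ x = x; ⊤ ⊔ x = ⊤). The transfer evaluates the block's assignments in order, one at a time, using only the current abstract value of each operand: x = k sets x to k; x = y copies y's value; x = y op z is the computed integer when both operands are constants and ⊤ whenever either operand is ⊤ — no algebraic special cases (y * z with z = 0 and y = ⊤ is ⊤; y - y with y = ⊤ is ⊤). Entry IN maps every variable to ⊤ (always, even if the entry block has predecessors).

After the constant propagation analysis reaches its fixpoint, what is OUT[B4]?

Answer: {a: -4, b: ⊤, c: -1, d: ⊤, e: ⊤, f: ⊤}

Derivation:
Per-block solution:
  B0: | IN=(all ⊤) | OUT=(all ⊤)
  B1: | IN=(all ⊤) | OUT={c:-4; rest ⊤}
  B2: | IN={c:-4; rest ⊤} | OUT={c:-4; rest ⊤}
  B3: | IN={c:-4; rest ⊤} | OUT={c:-1; rest ⊤}
  B4: | IN={c:-1; rest ⊤} | OUT={a:-4, c:-1; rest ⊤}
  B5: | IN=(all ⊤) | OUT=(all ⊤)

Merge at B4: IN[B4] = OUT[B3] = {a: ⊤, b: ⊤, c: -1, d: ⊤, e: ⊤, f: ⊤}
Applying B4's transfer function to that IN value gives OUT[B4] (row B4 above).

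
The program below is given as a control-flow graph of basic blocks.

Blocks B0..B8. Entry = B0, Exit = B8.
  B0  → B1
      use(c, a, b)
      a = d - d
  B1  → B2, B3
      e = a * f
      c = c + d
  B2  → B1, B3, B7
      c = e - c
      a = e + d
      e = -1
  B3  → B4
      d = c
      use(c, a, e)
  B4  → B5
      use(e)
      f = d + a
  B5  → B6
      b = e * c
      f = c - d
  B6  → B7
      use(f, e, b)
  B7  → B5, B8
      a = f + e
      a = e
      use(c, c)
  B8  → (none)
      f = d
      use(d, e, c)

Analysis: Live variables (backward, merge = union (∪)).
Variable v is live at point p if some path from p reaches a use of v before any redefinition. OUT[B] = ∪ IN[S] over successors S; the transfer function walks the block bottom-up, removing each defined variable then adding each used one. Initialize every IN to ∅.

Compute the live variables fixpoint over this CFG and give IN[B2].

Answer: {c, d, e, f}

Derivation:
Fixpoint table:
  B0:  IN={a, b, c, d, f}  OUT={a, c, d, f}
  B1:  IN={a, c, d, f}  OUT={a, c, d, e, f}
  B2:  IN={c, d, e, f}  OUT={a, c, d, e, f}
  B3:  IN={a, c, e}  OUT={a, c, d, e}
  B4:  IN={a, c, d, e}  OUT={c, d, e}
  B5:  IN={c, d, e}  OUT={b, c, d, e, f}
  B6:  IN={b, c, d, e, f}  OUT={c, d, e, f}
  B7:  IN={c, d, e, f}  OUT={c, d, e}
  B8:  IN={c, d, e}  OUT={}

Merge at B2: OUT[B2] = IN[B1] ⊔ IN[B3] ⊔ IN[B7] = {a, c, d, e, f}
Applying B2's transfer function to that OUT value gives IN[B2] (row B2 above).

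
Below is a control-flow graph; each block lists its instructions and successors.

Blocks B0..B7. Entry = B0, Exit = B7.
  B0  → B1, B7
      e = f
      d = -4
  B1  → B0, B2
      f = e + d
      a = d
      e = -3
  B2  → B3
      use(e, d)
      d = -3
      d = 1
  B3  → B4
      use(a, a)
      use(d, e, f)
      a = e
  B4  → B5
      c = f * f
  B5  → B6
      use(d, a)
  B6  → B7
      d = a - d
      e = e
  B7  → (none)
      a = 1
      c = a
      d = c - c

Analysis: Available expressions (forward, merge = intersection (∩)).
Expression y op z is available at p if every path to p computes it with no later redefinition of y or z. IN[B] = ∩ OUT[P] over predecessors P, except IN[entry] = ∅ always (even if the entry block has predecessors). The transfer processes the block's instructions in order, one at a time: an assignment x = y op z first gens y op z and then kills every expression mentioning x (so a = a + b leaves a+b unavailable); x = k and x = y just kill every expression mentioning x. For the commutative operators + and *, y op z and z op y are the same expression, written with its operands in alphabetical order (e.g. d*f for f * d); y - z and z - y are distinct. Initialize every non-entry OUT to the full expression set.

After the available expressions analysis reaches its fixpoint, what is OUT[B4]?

Answer: {f*f}

Derivation:
Per-block solution:
  B0:  IN={}  OUT={}
  B1:  IN={}  OUT={}
  B2:  IN={}  OUT={}
  B3:  IN={}  OUT={}
  B4:  IN={}  OUT={f*f}
  B5:  IN={f*f}  OUT={f*f}
  B6:  IN={f*f}  OUT={f*f}
  B7:  IN={}  OUT={c-c}

Merge at B4: IN[B4] = OUT[B3] = {}
Applying B4's transfer function to that IN value gives OUT[B4] (row B4 above).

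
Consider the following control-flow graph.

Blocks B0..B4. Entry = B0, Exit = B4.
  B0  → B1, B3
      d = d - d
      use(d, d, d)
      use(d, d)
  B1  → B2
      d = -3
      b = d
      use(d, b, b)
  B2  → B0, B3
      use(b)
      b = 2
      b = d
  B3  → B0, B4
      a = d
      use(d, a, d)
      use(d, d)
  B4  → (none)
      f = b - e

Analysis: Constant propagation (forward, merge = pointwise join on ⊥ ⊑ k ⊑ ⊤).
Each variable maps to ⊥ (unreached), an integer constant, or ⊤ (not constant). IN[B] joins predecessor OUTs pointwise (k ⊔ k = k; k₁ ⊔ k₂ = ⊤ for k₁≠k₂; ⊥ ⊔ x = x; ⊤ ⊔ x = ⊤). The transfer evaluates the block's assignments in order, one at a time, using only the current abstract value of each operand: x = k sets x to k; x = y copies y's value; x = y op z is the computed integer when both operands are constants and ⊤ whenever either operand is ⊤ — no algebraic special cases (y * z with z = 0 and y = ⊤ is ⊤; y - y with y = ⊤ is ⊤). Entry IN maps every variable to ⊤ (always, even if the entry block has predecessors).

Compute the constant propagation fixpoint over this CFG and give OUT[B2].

Converged values:
  B0: | IN=(all ⊤) | OUT=(all ⊤)
  B1: | IN=(all ⊤) | OUT={b:-3, d:-3; rest ⊤}
  B2: | IN={b:-3, d:-3; rest ⊤} | OUT={b:-3, d:-3; rest ⊤}
  B3: | IN=(all ⊤) | OUT=(all ⊤)
  B4: | IN=(all ⊤) | OUT=(all ⊤)

Merge at B2: IN[B2] = OUT[B1] = {a: ⊤, b: -3, c: ⊤, d: -3, e: ⊤, f: ⊤}
Applying B2's transfer function to that IN value gives OUT[B2] (row B2 above).

Answer: {a: ⊤, b: -3, c: ⊤, d: -3, e: ⊤, f: ⊤}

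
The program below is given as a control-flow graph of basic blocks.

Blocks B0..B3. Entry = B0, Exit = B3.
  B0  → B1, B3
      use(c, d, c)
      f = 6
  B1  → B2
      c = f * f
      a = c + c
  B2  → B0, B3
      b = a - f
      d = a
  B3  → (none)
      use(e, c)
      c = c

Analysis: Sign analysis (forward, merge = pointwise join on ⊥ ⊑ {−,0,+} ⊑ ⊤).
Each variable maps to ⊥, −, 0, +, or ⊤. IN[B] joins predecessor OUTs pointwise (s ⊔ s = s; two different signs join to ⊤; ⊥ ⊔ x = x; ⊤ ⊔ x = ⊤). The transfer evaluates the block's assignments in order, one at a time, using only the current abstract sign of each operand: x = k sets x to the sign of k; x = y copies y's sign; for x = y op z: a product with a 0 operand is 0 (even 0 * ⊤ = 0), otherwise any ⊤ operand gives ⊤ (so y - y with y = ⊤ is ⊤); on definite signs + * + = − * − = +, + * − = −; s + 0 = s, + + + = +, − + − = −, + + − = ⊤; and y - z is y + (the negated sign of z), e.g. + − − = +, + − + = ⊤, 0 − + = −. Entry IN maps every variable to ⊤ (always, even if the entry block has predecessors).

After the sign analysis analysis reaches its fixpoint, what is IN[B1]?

Converged values:
  B0:   IN=(all ⊤)   OUT={f:+; rest ⊤}
  B1:   IN={f:+; rest ⊤}   OUT={a:+, c:+, f:+; rest ⊤}
  B2:   IN={a:+, c:+, f:+; rest ⊤}   OUT={a:+, c:+, d:+, f:+; rest ⊤}
  B3:   IN={f:+; rest ⊤}   OUT={f:+; rest ⊤}

Merge at B1: IN[B1] = OUT[B0] = {a: ⊤, b: ⊤, c: ⊤, d: ⊤, e: ⊤, f: +}

Answer: {a: ⊤, b: ⊤, c: ⊤, d: ⊤, e: ⊤, f: +}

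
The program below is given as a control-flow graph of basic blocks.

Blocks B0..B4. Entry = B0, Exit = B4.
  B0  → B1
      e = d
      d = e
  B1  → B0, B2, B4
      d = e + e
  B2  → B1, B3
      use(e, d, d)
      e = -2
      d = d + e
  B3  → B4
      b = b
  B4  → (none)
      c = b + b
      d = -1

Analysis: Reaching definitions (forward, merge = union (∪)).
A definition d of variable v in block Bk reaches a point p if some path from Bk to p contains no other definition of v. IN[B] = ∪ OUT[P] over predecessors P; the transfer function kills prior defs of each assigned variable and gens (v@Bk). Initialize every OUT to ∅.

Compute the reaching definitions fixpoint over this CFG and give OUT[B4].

Converged values:
  B0:   IN={d@B1, e@B0, e@B2}   OUT={d@B0, e@B0}
  B1:   IN={d@B0, d@B2, e@B0, e@B2}   OUT={d@B1, e@B0, e@B2}
  B2:   IN={d@B1, e@B0, e@B2}   OUT={d@B2, e@B2}
  B3:   IN={d@B2, e@B2}   OUT={b@B3, d@B2, e@B2}
  B4:   IN={b@B3, d@B1, d@B2, e@B0, e@B2}   OUT={b@B3, c@B4, d@B4, e@B0, e@B2}

Merge at B4: IN[B4] = OUT[B1] ⊔ OUT[B3] = {b@B3, d@B1, d@B2, e@B0, e@B2}
Applying B4's transfer function to that IN value gives OUT[B4] (row B4 above).

Answer: {b@B3, c@B4, d@B4, e@B0, e@B2}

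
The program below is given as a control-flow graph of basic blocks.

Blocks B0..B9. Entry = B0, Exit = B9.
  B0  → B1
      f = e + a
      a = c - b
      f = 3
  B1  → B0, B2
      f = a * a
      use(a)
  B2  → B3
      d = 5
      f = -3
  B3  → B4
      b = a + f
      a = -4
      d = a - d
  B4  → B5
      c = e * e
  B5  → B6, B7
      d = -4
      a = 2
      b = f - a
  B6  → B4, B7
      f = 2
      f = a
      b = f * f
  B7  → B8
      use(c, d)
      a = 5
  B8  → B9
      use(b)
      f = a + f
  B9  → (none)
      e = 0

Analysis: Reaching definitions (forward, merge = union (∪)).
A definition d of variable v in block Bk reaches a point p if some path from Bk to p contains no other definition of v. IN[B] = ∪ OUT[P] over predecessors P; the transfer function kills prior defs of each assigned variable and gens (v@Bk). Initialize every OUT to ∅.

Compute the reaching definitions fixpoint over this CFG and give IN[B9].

Fixpoint table:
  B0: | IN={a@B0, f@B1} | OUT={a@B0, f@B0}
  B1: | IN={a@B0, f@B0} | OUT={a@B0, f@B1}
  B2: | IN={a@B0, f@B1} | OUT={a@B0, d@B2, f@B2}
  B3: | IN={a@B0, d@B2, f@B2} | OUT={a@B3, b@B3, d@B3, f@B2}
  B4: | IN={a@B3, a@B5, b@B3, b@B6, c@B4, d@B3, d@B5, f@B2, f@B6} | OUT={a@B3, a@B5, b@B3, b@B6, c@B4, d@B3, d@B5, f@B2, f@B6}
  B5: | IN={a@B3, a@B5, b@B3, b@B6, c@B4, d@B3, d@B5, f@B2, f@B6} | OUT={a@B5, b@B5, c@B4, d@B5, f@B2, f@B6}
  B6: | IN={a@B5, b@B5, c@B4, d@B5, f@B2, f@B6} | OUT={a@B5, b@B6, c@B4, d@B5, f@B6}
  B7: | IN={a@B5, b@B5, b@B6, c@B4, d@B5, f@B2, f@B6} | OUT={a@B7, b@B5, b@B6, c@B4, d@B5, f@B2, f@B6}
  B8: | IN={a@B7, b@B5, b@B6, c@B4, d@B5, f@B2, f@B6} | OUT={a@B7, b@B5, b@B6, c@B4, d@B5, f@B8}
  B9: | IN={a@B7, b@B5, b@B6, c@B4, d@B5, f@B8} | OUT={a@B7, b@B5, b@B6, c@B4, d@B5, e@B9, f@B8}

Merge at B9: IN[B9] = OUT[B8] = {a@B7, b@B5, b@B6, c@B4, d@B5, f@B8}

Answer: {a@B7, b@B5, b@B6, c@B4, d@B5, f@B8}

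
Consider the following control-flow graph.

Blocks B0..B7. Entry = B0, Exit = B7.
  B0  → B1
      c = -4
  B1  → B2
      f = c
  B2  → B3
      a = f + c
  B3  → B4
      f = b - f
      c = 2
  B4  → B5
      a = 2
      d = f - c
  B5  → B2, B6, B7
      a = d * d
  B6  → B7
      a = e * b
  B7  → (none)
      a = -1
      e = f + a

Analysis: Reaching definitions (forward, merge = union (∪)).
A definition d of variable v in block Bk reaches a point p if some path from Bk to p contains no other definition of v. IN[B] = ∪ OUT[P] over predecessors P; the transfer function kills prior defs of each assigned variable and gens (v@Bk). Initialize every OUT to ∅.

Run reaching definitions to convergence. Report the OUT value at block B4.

Fixpoint table:
  B0: | IN={} | OUT={c@B0}
  B1: | IN={c@B0} | OUT={c@B0, f@B1}
  B2: | IN={a@B5, c@B0, c@B3, d@B4, f@B1, f@B3} | OUT={a@B2, c@B0, c@B3, d@B4, f@B1, f@B3}
  B3: | IN={a@B2, c@B0, c@B3, d@B4, f@B1, f@B3} | OUT={a@B2, c@B3, d@B4, f@B3}
  B4: | IN={a@B2, c@B3, d@B4, f@B3} | OUT={a@B4, c@B3, d@B4, f@B3}
  B5: | IN={a@B4, c@B3, d@B4, f@B3} | OUT={a@B5, c@B3, d@B4, f@B3}
  B6: | IN={a@B5, c@B3, d@B4, f@B3} | OUT={a@B6, c@B3, d@B4, f@B3}
  B7: | IN={a@B5, a@B6, c@B3, d@B4, f@B3} | OUT={a@B7, c@B3, d@B4, e@B7, f@B3}

Merge at B4: IN[B4] = OUT[B3] = {a@B2, c@B3, d@B4, f@B3}
Applying B4's transfer function to that IN value gives OUT[B4] (row B4 above).

Answer: {a@B4, c@B3, d@B4, f@B3}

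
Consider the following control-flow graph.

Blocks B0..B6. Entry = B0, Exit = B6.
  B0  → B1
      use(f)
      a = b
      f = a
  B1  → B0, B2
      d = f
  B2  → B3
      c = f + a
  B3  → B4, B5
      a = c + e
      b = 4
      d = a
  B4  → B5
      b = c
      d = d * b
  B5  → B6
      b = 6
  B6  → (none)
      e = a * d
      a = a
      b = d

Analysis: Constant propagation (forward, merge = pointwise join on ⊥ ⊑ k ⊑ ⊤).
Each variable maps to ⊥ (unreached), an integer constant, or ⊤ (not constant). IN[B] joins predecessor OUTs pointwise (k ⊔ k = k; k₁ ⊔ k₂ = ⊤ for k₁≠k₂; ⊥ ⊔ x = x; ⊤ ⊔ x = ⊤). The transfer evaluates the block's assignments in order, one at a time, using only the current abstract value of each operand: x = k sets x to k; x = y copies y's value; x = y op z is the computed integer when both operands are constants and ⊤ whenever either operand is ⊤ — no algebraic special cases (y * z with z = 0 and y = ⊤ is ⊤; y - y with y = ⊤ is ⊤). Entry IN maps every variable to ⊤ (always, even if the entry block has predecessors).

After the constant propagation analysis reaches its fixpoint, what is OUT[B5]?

Answer: {a: ⊤, b: 6, c: ⊤, d: ⊤, e: ⊤, f: ⊤}

Working:
Converged values:
  B0:   IN=(all ⊤)   OUT=(all ⊤)
  B1:   IN=(all ⊤)   OUT=(all ⊤)
  B2:   IN=(all ⊤)   OUT=(all ⊤)
  B3:   IN=(all ⊤)   OUT={b:4; rest ⊤}
  B4:   IN={b:4; rest ⊤}   OUT=(all ⊤)
  B5:   IN=(all ⊤)   OUT={b:6; rest ⊤}
  B6:   IN={b:6; rest ⊤}   OUT=(all ⊤)

Merge at B5: IN[B5] = OUT[B3] ⊔ OUT[B4] = {a: ⊤, b: ⊤, c: ⊤, d: ⊤, e: ⊤, f: ⊤}
Applying B5's transfer function to that IN value gives OUT[B5] (row B5 above).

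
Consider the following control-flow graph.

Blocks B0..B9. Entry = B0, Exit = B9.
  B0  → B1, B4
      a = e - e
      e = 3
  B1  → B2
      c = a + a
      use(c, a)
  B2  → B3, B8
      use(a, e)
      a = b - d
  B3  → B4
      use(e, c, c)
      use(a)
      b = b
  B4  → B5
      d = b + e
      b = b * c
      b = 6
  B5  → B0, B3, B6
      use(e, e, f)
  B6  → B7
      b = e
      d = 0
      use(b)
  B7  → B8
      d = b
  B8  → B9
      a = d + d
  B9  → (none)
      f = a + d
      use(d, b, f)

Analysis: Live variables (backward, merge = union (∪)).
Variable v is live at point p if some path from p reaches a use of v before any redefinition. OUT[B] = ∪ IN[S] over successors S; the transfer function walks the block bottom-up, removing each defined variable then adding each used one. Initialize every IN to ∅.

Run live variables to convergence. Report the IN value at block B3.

Answer: {a, b, c, e, f}

Working:
Converged values:
  B0:  IN={b, c, d, e, f}  OUT={a, b, c, d, e, f}
  B1:  IN={a, b, d, e, f}  OUT={a, b, c, d, e, f}
  B2:  IN={a, b, c, d, e, f}  OUT={a, b, c, d, e, f}
  B3:  IN={a, b, c, e, f}  OUT={a, b, c, e, f}
  B4:  IN={a, b, c, e, f}  OUT={a, b, c, d, e, f}
  B5:  IN={a, b, c, d, e, f}  OUT={a, b, c, d, e, f}
  B6:  IN={e}  OUT={b}
  B7:  IN={b}  OUT={b, d}
  B8:  IN={b, d}  OUT={a, b, d}
  B9:  IN={a, b, d}  OUT={}

Merge at B3: OUT[B3] = IN[B4] = {a, b, c, e, f}
Applying B3's transfer function to that OUT value gives IN[B3] (row B3 above).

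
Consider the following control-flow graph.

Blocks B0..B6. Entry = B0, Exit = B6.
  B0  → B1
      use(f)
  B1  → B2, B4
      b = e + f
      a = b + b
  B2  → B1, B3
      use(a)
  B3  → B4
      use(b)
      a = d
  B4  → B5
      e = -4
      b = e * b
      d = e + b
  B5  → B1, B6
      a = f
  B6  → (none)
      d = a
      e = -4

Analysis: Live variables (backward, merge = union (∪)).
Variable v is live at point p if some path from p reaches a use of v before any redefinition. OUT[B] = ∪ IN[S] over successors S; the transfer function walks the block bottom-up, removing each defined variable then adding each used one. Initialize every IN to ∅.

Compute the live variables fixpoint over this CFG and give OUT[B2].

Fixpoint table:
  B0:   IN={d, e, f}   OUT={d, e, f}
  B1:   IN={d, e, f}   OUT={a, b, d, e, f}
  B2:   IN={a, b, d, e, f}   OUT={b, d, e, f}
  B3:   IN={b, d, f}   OUT={b, f}
  B4:   IN={b, f}   OUT={d, e, f}
  B5:   IN={d, e, f}   OUT={a, d, e, f}
  B6:   IN={a}   OUT={}

Merge at B2: OUT[B2] = IN[B1] ⊔ IN[B3] = {b, d, e, f}

Answer: {b, d, e, f}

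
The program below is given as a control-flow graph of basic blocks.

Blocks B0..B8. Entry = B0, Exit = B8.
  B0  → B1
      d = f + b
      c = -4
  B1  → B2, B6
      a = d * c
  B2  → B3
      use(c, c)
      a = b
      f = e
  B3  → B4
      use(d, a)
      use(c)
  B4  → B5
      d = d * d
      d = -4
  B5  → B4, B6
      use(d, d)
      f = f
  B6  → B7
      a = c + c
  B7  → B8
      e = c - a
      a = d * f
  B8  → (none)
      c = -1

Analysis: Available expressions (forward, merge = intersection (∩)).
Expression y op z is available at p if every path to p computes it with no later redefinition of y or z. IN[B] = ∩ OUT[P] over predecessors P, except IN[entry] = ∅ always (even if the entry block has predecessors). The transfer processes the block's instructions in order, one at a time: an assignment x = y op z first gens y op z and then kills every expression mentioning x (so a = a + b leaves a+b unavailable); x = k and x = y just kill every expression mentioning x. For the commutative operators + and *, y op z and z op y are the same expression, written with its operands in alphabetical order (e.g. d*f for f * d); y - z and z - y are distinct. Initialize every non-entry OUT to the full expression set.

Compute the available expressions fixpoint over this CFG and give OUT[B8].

Answer: {d*f}

Trace:
Per-block solution:
  B0: | IN={} | OUT={b+f}
  B1: | IN={b+f} | OUT={b+f, c*d}
  B2: | IN={b+f, c*d} | OUT={c*d}
  B3: | IN={c*d} | OUT={c*d}
  B4: | IN={} | OUT={}
  B5: | IN={} | OUT={}
  B6: | IN={} | OUT={c+c}
  B7: | IN={c+c} | OUT={c+c, d*f}
  B8: | IN={c+c, d*f} | OUT={d*f}

Merge at B8: IN[B8] = OUT[B7] = {c+c, d*f}
Applying B8's transfer function to that IN value gives OUT[B8] (row B8 above).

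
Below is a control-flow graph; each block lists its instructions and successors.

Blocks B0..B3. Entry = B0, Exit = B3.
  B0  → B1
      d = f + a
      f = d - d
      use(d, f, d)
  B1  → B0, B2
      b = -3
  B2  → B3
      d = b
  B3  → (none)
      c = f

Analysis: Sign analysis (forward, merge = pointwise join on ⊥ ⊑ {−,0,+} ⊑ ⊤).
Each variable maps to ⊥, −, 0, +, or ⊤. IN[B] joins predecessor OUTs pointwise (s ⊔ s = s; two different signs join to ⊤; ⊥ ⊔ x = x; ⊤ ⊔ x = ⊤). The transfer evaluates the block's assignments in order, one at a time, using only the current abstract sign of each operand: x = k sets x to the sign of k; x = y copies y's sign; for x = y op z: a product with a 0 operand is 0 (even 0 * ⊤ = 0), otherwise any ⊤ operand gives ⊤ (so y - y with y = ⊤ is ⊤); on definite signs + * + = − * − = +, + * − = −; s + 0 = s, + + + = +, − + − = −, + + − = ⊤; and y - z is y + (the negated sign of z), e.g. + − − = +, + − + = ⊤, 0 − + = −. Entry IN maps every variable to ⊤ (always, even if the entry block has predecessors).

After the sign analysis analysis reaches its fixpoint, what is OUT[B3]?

Answer: {a: ⊤, b: -, c: ⊤, d: -, e: ⊤, f: ⊤}

Working:
Per-block solution:
  B0:  IN=(all ⊤)  OUT=(all ⊤)
  B1:  IN=(all ⊤)  OUT={b:-; rest ⊤}
  B2:  IN={b:-; rest ⊤}  OUT={b:-, d:-; rest ⊤}
  B3:  IN={b:-, d:-; rest ⊤}  OUT={b:-, d:-; rest ⊤}

Merge at B3: IN[B3] = OUT[B2] = {a: ⊤, b: -, c: ⊤, d: -, e: ⊤, f: ⊤}
Applying B3's transfer function to that IN value gives OUT[B3] (row B3 above).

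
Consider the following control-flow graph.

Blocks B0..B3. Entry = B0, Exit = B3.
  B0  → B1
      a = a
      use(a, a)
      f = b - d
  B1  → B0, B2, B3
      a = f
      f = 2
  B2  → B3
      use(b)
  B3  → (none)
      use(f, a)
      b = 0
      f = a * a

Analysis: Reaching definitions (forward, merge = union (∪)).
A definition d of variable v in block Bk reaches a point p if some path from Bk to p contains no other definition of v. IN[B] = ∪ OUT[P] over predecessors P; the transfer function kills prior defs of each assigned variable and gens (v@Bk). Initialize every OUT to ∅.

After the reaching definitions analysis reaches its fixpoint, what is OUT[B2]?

Answer: {a@B1, f@B1}

Derivation:
Per-block solution:
  B0:  IN={a@B1, f@B1}  OUT={a@B0, f@B0}
  B1:  IN={a@B0, f@B0}  OUT={a@B1, f@B1}
  B2:  IN={a@B1, f@B1}  OUT={a@B1, f@B1}
  B3:  IN={a@B1, f@B1}  OUT={a@B1, b@B3, f@B3}

Merge at B2: IN[B2] = OUT[B1] = {a@B1, f@B1}
Applying B2's transfer function to that IN value gives OUT[B2] (row B2 above).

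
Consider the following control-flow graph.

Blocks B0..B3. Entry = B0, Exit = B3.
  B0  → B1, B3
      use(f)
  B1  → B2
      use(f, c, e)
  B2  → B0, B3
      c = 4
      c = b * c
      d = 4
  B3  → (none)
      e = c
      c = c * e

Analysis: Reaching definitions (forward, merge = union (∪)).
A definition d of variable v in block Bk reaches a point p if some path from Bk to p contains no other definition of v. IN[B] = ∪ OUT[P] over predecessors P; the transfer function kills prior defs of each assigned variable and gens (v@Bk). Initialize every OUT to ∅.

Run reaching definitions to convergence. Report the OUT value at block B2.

Answer: {c@B2, d@B2}

Derivation:
Converged values:
  B0:   IN={c@B2, d@B2}   OUT={c@B2, d@B2}
  B1:   IN={c@B2, d@B2}   OUT={c@B2, d@B2}
  B2:   IN={c@B2, d@B2}   OUT={c@B2, d@B2}
  B3:   IN={c@B2, d@B2}   OUT={c@B3, d@B2, e@B3}

Merge at B2: IN[B2] = OUT[B1] = {c@B2, d@B2}
Applying B2's transfer function to that IN value gives OUT[B2] (row B2 above).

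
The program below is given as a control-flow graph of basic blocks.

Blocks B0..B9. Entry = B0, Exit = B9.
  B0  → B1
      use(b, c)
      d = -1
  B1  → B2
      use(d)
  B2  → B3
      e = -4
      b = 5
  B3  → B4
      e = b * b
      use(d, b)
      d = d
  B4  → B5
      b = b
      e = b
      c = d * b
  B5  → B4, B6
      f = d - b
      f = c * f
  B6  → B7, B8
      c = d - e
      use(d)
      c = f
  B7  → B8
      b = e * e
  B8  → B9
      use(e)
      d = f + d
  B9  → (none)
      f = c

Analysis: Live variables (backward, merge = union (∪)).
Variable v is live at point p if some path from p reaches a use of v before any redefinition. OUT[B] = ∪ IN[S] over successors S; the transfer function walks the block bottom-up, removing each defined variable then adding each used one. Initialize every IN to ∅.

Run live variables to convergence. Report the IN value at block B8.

Fixpoint table:
  B0:   IN={b, c}   OUT={d}
  B1:   IN={d}   OUT={d}
  B2:   IN={d}   OUT={b, d}
  B3:   IN={b, d}   OUT={b, d}
  B4:   IN={b, d}   OUT={b, c, d, e}
  B5:   IN={b, c, d, e}   OUT={b, d, e, f}
  B6:   IN={d, e, f}   OUT={c, d, e, f}
  B7:   IN={c, d, e, f}   OUT={c, d, e, f}
  B8:   IN={c, d, e, f}   OUT={c}
  B9:   IN={c}   OUT={}

Merge at B8: OUT[B8] = IN[B9] = {c}
Applying B8's transfer function to that OUT value gives IN[B8] (row B8 above).

Answer: {c, d, e, f}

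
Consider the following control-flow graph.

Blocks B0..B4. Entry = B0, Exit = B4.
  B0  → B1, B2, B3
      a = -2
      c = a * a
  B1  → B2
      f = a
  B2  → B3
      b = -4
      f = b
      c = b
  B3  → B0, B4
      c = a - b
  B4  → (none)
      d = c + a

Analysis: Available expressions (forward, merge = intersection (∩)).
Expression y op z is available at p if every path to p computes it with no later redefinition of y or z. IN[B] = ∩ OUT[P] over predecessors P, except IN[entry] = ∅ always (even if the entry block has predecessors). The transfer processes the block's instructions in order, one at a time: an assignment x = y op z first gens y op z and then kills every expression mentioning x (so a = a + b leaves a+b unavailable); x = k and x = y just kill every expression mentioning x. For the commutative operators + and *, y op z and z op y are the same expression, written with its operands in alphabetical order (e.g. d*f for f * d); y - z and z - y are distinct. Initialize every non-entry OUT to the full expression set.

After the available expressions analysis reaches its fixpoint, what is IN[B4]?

Fixpoint table:
  B0: | IN={} | OUT={a*a}
  B1: | IN={a*a} | OUT={a*a}
  B2: | IN={a*a} | OUT={a*a}
  B3: | IN={a*a} | OUT={a*a, a-b}
  B4: | IN={a*a, a-b} | OUT={a*a, a+c, a-b}

Merge at B4: IN[B4] = OUT[B3] = {a*a, a-b}

Answer: {a*a, a-b}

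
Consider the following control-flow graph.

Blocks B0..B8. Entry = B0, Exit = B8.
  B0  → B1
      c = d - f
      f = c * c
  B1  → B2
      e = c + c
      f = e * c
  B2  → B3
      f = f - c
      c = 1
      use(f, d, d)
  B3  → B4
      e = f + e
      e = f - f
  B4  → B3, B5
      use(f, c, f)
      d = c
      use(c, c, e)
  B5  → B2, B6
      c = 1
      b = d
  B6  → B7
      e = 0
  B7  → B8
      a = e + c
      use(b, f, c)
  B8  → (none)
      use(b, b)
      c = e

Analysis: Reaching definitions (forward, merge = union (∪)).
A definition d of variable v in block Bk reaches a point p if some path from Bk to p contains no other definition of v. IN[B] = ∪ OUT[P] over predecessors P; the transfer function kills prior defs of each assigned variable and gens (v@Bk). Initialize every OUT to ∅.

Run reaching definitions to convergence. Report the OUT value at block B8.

Answer: {a@B7, b@B5, c@B8, d@B4, e@B6, f@B2}

Working:
Fixpoint table:
  B0: | IN={} | OUT={c@B0, f@B0}
  B1: | IN={c@B0, f@B0} | OUT={c@B0, e@B1, f@B1}
  B2: | IN={b@B5, c@B0, c@B5, d@B4, e@B1, e@B3, f@B1, f@B2} | OUT={b@B5, c@B2, d@B4, e@B1, e@B3, f@B2}
  B3: | IN={b@B5, c@B2, d@B4, e@B1, e@B3, f@B2} | OUT={b@B5, c@B2, d@B4, e@B3, f@B2}
  B4: | IN={b@B5, c@B2, d@B4, e@B3, f@B2} | OUT={b@B5, c@B2, d@B4, e@B3, f@B2}
  B5: | IN={b@B5, c@B2, d@B4, e@B3, f@B2} | OUT={b@B5, c@B5, d@B4, e@B3, f@B2}
  B6: | IN={b@B5, c@B5, d@B4, e@B3, f@B2} | OUT={b@B5, c@B5, d@B4, e@B6, f@B2}
  B7: | IN={b@B5, c@B5, d@B4, e@B6, f@B2} | OUT={a@B7, b@B5, c@B5, d@B4, e@B6, f@B2}
  B8: | IN={a@B7, b@B5, c@B5, d@B4, e@B6, f@B2} | OUT={a@B7, b@B5, c@B8, d@B4, e@B6, f@B2}

Merge at B8: IN[B8] = OUT[B7] = {a@B7, b@B5, c@B5, d@B4, e@B6, f@B2}
Applying B8's transfer function to that IN value gives OUT[B8] (row B8 above).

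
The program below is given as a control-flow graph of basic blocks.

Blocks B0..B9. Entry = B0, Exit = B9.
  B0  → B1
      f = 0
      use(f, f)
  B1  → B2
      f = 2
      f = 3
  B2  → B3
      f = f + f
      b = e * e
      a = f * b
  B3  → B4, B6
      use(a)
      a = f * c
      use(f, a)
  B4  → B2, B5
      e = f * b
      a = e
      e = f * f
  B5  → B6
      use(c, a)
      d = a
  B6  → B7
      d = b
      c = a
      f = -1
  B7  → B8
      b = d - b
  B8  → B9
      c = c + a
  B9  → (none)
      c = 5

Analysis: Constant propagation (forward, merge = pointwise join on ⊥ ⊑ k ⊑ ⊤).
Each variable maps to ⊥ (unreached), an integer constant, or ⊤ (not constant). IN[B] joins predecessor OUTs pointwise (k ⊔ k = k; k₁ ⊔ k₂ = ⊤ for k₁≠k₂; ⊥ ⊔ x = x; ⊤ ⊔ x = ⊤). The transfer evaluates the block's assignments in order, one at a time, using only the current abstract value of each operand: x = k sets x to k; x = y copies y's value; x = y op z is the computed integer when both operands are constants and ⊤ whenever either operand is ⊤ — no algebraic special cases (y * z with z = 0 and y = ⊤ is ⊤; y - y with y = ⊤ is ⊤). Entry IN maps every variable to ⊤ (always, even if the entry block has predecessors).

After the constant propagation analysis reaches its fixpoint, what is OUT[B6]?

Answer: {a: ⊤, b: ⊤, c: ⊤, d: ⊤, e: ⊤, f: -1}

Derivation:
Per-block solution:
  B0:  IN=(all ⊤)  OUT={f:0; rest ⊤}
  B1:  IN={f:0; rest ⊤}  OUT={f:3; rest ⊤}
  B2:  IN=(all ⊤)  OUT=(all ⊤)
  B3:  IN=(all ⊤)  OUT=(all ⊤)
  B4:  IN=(all ⊤)  OUT=(all ⊤)
  B5:  IN=(all ⊤)  OUT=(all ⊤)
  B6:  IN=(all ⊤)  OUT={f:-1; rest ⊤}
  B7:  IN={f:-1; rest ⊤}  OUT={f:-1; rest ⊤}
  B8:  IN={f:-1; rest ⊤}  OUT={f:-1; rest ⊤}
  B9:  IN={f:-1; rest ⊤}  OUT={c:5, f:-1; rest ⊤}

Merge at B6: IN[B6] = OUT[B3] ⊔ OUT[B5] = {a: ⊤, b: ⊤, c: ⊤, d: ⊤, e: ⊤, f: ⊤}
Applying B6's transfer function to that IN value gives OUT[B6] (row B6 above).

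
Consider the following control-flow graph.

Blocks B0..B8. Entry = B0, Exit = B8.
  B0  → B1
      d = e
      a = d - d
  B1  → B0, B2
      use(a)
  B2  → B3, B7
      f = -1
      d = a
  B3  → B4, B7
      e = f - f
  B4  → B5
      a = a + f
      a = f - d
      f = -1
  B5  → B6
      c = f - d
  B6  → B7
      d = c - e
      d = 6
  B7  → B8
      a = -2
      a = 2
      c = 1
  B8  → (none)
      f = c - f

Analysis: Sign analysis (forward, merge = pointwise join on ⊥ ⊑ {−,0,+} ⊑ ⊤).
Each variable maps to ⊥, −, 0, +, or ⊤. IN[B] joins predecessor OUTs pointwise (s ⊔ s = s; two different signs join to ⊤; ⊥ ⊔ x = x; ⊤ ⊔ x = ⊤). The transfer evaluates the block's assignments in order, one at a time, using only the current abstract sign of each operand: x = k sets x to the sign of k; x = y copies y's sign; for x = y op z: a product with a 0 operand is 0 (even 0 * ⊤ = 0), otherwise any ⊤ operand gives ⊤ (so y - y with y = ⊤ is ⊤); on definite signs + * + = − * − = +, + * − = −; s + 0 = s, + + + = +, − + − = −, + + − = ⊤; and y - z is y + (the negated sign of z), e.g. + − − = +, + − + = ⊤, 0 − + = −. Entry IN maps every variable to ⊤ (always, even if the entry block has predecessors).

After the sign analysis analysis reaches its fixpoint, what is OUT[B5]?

Per-block solution:
  B0:   IN=(all ⊤)   OUT=(all ⊤)
  B1:   IN=(all ⊤)   OUT=(all ⊤)
  B2:   IN=(all ⊤)   OUT={f:-; rest ⊤}
  B3:   IN={f:-; rest ⊤}   OUT={f:-; rest ⊤}
  B4:   IN={f:-; rest ⊤}   OUT={f:-; rest ⊤}
  B5:   IN={f:-; rest ⊤}   OUT={f:-; rest ⊤}
  B6:   IN={f:-; rest ⊤}   OUT={d:+, f:-; rest ⊤}
  B7:   IN={f:-; rest ⊤}   OUT={a:+, c:+, f:-; rest ⊤}
  B8:   IN={a:+, c:+, f:-; rest ⊤}   OUT={a:+, c:+, f:+; rest ⊤}

Merge at B5: IN[B5] = OUT[B4] = {a: ⊤, b: ⊤, c: ⊤, d: ⊤, e: ⊤, f: -}
Applying B5's transfer function to that IN value gives OUT[B5] (row B5 above).

Answer: {a: ⊤, b: ⊤, c: ⊤, d: ⊤, e: ⊤, f: -}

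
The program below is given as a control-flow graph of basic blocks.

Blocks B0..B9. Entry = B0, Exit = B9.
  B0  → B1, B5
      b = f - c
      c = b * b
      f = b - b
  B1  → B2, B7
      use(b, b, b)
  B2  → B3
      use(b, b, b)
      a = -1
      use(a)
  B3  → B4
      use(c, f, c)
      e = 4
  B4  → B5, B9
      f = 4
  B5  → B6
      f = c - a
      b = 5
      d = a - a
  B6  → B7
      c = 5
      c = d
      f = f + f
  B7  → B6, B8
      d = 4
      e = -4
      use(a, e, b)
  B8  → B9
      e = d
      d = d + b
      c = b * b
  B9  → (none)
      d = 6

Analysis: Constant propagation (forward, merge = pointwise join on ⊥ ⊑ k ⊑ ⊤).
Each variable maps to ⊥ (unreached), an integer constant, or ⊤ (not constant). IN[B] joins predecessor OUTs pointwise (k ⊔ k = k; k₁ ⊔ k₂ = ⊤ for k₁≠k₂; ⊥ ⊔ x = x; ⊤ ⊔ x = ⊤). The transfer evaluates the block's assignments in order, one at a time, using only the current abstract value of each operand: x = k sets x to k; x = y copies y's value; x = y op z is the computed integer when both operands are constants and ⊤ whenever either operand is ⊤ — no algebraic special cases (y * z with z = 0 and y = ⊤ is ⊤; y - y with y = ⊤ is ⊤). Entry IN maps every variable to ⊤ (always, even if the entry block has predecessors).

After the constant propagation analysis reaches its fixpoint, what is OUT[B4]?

Answer: {a: -1, b: ⊤, c: ⊤, d: ⊤, e: 4, f: 4}

Trace:
Per-block solution:
  B0: | IN=(all ⊤) | OUT=(all ⊤)
  B1: | IN=(all ⊤) | OUT=(all ⊤)
  B2: | IN=(all ⊤) | OUT={a:-1; rest ⊤}
  B3: | IN={a:-1; rest ⊤} | OUT={a:-1, e:4; rest ⊤}
  B4: | IN={a:-1, e:4; rest ⊤} | OUT={a:-1, e:4, f:4; rest ⊤}
  B5: | IN=(all ⊤) | OUT={b:5; rest ⊤}
  B6: | IN=(all ⊤) | OUT=(all ⊤)
  B7: | IN=(all ⊤) | OUT={d:4, e:-4; rest ⊤}
  B8: | IN={d:4, e:-4; rest ⊤} | OUT={e:4; rest ⊤}
  B9: | IN={e:4; rest ⊤} | OUT={d:6, e:4; rest ⊤}

Merge at B4: IN[B4] = OUT[B3] = {a: -1, b: ⊤, c: ⊤, d: ⊤, e: 4, f: ⊤}
Applying B4's transfer function to that IN value gives OUT[B4] (row B4 above).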